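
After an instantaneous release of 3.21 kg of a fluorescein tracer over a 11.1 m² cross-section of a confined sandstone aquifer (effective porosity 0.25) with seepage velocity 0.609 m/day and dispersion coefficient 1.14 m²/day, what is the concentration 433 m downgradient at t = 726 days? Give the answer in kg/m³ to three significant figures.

For an instantaneous plane source, C(x,t) = M/(n_e·A·√(4πDt)) · exp(−(x−vt)²/(4Dt)), with n_e·A the pore (flow) area.
Plume center vt = 0.609 × 726 = 442.134 m, so the well at 433 m is 9.134 m upgradient of the peak.
√(4πDt) = 102.0 m, giving peak height M/(n_e·A·√(4πDt)) = 3.21/(0.25 × 11.1 × 102.0) = 0.01134 kg/m³.
(x−vt)²/(4Dt) = (-9.134)²/(4 × 1.14 × 726) = 0.02520; exp(−0.02520) = 0.9751.
C = 0.01134 × 0.9751 = 0.0111 kg/m³.

0.0111 kg/m³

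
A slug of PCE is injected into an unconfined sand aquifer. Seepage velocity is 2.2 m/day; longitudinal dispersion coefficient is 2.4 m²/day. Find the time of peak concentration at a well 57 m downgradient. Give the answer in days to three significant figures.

25.4 days

For the 1D instantaneous-source solution, setting ∂C/∂t = 0 at fixed x gives v²t² + 2Dt − x² = 0, so t = (√(D² + v²x²) − D)/v².
√(D² + v²x²) = √(2.4² + 2.2² × 57²) = 125.4; v² = 4.84.
t = (125.4 − 2.4)/4.84 = 25.4 days (vs. the pure-advection estimate x/v = 25.9 d).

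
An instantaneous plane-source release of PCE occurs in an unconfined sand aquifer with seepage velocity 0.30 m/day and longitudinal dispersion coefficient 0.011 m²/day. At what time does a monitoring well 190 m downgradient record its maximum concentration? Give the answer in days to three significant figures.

For the 1D instantaneous-source solution, setting ∂C/∂t = 0 at fixed x gives v²t² + 2Dt − x² = 0, so t = (√(D² + v²x²) − D)/v².
√(D² + v²x²) = √(0.011² + 0.30² × 190²) = 57.00; v² = 0.09.
t = (57.00 − 0.011)/0.09 = 633 days (vs. the pure-advection estimate x/v = 633 d).

633 days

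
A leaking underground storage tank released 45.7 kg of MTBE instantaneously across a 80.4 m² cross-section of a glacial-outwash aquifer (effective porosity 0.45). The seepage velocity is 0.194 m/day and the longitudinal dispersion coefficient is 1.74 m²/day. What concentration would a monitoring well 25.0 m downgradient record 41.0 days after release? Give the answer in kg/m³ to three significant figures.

0.0152 kg/m³

For an instantaneous plane source, C(x,t) = M/(n_e·A·√(4πDt)) · exp(−(x−vt)²/(4Dt)), with n_e·A the pore (flow) area.
Plume center vt = 0.194 × 41.0 = 7.954 m, so the well at 25.0 m is 17.046 m downgradient of the peak.
√(4πDt) = 29.94 m, giving peak height M/(n_e·A·√(4πDt)) = 45.7/(0.45 × 80.4 × 29.94) = 0.04219 kg/m³.
(x−vt)²/(4Dt) = (17.046)²/(4 × 1.74 × 41.0) = 1.018; exp(−1.018) = 0.3613.
C = 0.04219 × 0.3613 = 0.0152 kg/m³.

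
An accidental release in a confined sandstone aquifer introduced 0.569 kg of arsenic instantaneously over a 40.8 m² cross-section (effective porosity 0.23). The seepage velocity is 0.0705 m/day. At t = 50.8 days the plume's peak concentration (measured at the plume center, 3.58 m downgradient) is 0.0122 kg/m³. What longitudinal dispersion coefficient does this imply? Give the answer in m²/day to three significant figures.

0.0387 m²/day

At the plume center C_max = M/(n_e·A·√(4πDt)), so D = M²/(4πt·(n_e·A·C_max)²).
n_e·A·C_max = 0.23 × 40.8 × 0.0122 = 0.1145 kg/m.
D = 0.569²/(4π × 50.8 × 0.1145²) = 0.0387 m²/day.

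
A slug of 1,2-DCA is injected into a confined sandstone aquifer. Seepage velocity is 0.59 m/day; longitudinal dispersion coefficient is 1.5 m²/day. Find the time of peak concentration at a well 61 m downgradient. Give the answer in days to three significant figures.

For the 1D instantaneous-source solution, setting ∂C/∂t = 0 at fixed x gives v²t² + 2Dt − x² = 0, so t = (√(D² + v²x²) − D)/v².
√(D² + v²x²) = √(1.5² + 0.59² × 61²) = 36.02; v² = 0.3481.
t = (36.02 − 1.5)/0.3481 = 99.2 days (vs. the pure-advection estimate x/v = 103 d).

99.2 days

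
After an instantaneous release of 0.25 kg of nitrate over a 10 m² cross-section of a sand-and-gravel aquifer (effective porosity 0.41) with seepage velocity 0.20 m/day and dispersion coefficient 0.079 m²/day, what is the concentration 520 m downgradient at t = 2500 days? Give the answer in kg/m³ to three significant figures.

For an instantaneous plane source, C(x,t) = M/(n_e·A·√(4πDt)) · exp(−(x−vt)²/(4Dt)), with n_e·A the pore (flow) area.
Plume center vt = 0.20 × 2500 = 500 m, so the well at 520 m is 20 m downgradient of the peak.
√(4πDt) = 49.82 m, giving peak height M/(n_e·A·√(4πDt)) = 0.25/(0.41 × 10 × 49.82) = 0.001224 kg/m³.
(x−vt)²/(4Dt) = (20)²/(4 × 0.079 × 2500) = 0.5063; exp(−0.5063) = 0.6027.
C = 0.001224 × 0.6027 = 0.000738 kg/m³.

0.000738 kg/m³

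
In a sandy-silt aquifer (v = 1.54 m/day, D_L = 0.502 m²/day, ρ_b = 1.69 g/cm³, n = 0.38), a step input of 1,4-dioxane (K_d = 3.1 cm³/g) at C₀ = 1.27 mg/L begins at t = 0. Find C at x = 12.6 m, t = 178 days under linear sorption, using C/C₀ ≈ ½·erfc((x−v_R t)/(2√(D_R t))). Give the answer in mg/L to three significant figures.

1.21 mg/L

Retardation factor R = 1 + ρ_b·K_d/n = 1 + 1.69 × 3.1/0.38 = 14.79.
Sorption retards both mechanisms: v_R = v/R = 0.1041 m/day, D_R = D/R = 0.03394 m²/day.
v_R·t = 0.1041 × 178 = 18.5298 m; 2√(D_R t) = 4.916 m; argument = (12.6 − 18.5298)/4.916 = -1.206.
C = C₀ × ½·erfc(-1.206) = 1.27 × 0.9560 = 1.21 mg/L.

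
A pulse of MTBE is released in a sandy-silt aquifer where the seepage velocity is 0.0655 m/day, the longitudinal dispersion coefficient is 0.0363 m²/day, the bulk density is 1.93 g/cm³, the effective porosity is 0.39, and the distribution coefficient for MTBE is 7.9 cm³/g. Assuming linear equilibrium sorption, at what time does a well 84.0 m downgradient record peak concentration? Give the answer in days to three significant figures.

Retardation factor R = 1 + ρ_b·K_d/n = 1 + 1.93 × 7.9/0.39 = 40.09.
Sorption retards both mechanisms: v_R = v/R = 0.001634 m/day, D_R = D/R = 0.0009055 m²/day.
Peak time from v_R²t² + 2D_R t − x² = 0: t = (√(D_R² + v_R²x²) − D_R)/v_R².
√(D_R² + v_R²x²) = √(0.0009055² + 0.001634² × 84.0²) = 0.1373; v_R² = 2.670e-06.
t = (0.1373 − 0.0009055)/2.670e-06 = 51100 days.

51100 days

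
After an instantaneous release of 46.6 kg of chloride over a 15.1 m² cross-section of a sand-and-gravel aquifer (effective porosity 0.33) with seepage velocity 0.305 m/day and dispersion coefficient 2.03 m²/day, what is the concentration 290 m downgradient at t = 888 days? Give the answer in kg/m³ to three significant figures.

For an instantaneous plane source, C(x,t) = M/(n_e·A·√(4πDt)) · exp(−(x−vt)²/(4Dt)), with n_e·A the pore (flow) area.
Plume center vt = 0.305 × 888 = 270.84 m, so the well at 290 m is 19.16 m downgradient of the peak.
√(4πDt) = 150.5 m, giving peak height M/(n_e·A·√(4πDt)) = 46.6/(0.33 × 15.1 × 150.5) = 0.06214 kg/m³.
(x−vt)²/(4Dt) = (19.16)²/(4 × 2.03 × 888) = 0.05091; exp(−0.05091) = 0.9504.
C = 0.06214 × 0.9504 = 0.0591 kg/m³.

0.0591 kg/m³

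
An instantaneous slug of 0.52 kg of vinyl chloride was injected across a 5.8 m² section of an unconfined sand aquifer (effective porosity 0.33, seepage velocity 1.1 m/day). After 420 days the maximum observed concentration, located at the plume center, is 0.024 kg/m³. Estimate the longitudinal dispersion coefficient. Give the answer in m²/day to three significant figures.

0.0243 m²/day

At the plume center C_max = M/(n_e·A·√(4πDt)), so D = M²/(4πt·(n_e·A·C_max)²).
n_e·A·C_max = 0.33 × 5.8 × 0.024 = 0.04594 kg/m.
D = 0.52²/(4π × 420 × 0.04594²) = 0.0243 m²/day.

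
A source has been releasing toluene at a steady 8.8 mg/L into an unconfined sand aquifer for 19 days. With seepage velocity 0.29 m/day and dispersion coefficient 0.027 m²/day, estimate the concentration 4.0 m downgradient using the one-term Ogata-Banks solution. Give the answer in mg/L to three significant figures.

For a continuous step input, C/C₀ ≈ ½·erfc((x−vt)/(2√(Dt))).
vt = 0.29 × 19 = 5.51 m and 2√(Dt) = 2√(0.027 × 19) = 1.432 m.
Argument (x−vt)/(2√(Dt)) = (4.0 − 5.51)/1.432 = -1.054; ½·erfc(-1.054) = 0.9320.
C = 8.8 × 0.9320 = 8.20 mg/L.

8.20 mg/L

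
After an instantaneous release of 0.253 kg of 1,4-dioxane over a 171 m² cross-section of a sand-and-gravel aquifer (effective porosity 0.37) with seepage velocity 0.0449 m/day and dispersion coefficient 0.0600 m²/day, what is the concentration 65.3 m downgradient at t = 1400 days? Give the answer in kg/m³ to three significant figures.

0.000121 kg/m³

For an instantaneous plane source, C(x,t) = M/(n_e·A·√(4πDt)) · exp(−(x−vt)²/(4Dt)), with n_e·A the pore (flow) area.
Plume center vt = 0.0449 × 1400 = 62.86 m, so the well at 65.3 m is 2.44 m downgradient of the peak.
√(4πDt) = 32.49 m, giving peak height M/(n_e·A·√(4πDt)) = 0.253/(0.37 × 171 × 32.49) = 0.0001231 kg/m³.
(x−vt)²/(4Dt) = (2.44)²/(4 × 0.0600 × 1400) = 0.01772; exp(−0.01772) = 0.9824.
C = 0.0001231 × 0.9824 = 0.000121 kg/m³.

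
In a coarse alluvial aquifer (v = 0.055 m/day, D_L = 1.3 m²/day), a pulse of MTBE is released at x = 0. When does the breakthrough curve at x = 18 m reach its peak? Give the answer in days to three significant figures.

110 days

For the 1D instantaneous-source solution, setting ∂C/∂t = 0 at fixed x gives v²t² + 2Dt − x² = 0, so t = (√(D² + v²x²) − D)/v².
√(D² + v²x²) = √(1.3² + 0.055² × 18²) = 1.634; v² = 0.003025.
t = (1.634 − 1.3)/0.003025 = 110 days (vs. the pure-advection estimate x/v = 327 d).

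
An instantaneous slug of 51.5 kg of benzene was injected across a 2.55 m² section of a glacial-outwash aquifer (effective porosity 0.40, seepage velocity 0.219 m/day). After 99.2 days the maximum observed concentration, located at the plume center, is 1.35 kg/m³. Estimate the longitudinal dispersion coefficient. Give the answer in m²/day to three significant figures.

1.12 m²/day

At the plume center C_max = M/(n_e·A·√(4πDt)), so D = M²/(4πt·(n_e·A·C_max)²).
n_e·A·C_max = 0.40 × 2.55 × 1.35 = 1.377 kg/m.
D = 51.5²/(4π × 99.2 × 1.377²) = 1.12 m²/day.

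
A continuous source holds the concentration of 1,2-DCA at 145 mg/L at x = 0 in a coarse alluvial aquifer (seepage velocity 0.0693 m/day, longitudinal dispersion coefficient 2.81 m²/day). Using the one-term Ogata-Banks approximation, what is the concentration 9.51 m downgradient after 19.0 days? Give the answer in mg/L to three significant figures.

31.0 mg/L

For a continuous step input, C/C₀ ≈ ½·erfc((x−vt)/(2√(Dt))).
vt = 0.0693 × 19.0 = 1.3167 m and 2√(Dt) = 2√(2.81 × 19.0) = 14.61 m.
Argument (x−vt)/(2√(Dt)) = (9.51 − 1.3167)/14.61 = 0.5608; ½·erfc(0.5608) = 0.2139.
C = 145 × 0.2139 = 31.0 mg/L.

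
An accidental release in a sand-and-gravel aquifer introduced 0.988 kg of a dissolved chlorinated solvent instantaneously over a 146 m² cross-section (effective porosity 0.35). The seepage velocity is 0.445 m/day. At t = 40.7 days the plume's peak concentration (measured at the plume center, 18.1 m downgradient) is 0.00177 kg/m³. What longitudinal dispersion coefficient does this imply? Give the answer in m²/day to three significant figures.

0.233 m²/day

At the plume center C_max = M/(n_e·A·√(4πDt)), so D = M²/(4πt·(n_e·A·C_max)²).
n_e·A·C_max = 0.35 × 146 × 0.00177 = 0.09045 kg/m.
D = 0.988²/(4π × 40.7 × 0.09045²) = 0.233 m²/day.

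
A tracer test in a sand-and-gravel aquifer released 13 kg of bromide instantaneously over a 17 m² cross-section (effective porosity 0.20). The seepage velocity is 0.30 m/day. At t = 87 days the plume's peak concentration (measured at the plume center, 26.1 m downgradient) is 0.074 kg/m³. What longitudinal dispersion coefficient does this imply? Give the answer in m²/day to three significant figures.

2.44 m²/day

At the plume center C_max = M/(n_e·A·√(4πDt)), so D = M²/(4πt·(n_e·A·C_max)²).
n_e·A·C_max = 0.20 × 17 × 0.074 = 0.2516 kg/m.
D = 13²/(4π × 87 × 0.2516²) = 2.44 m²/day.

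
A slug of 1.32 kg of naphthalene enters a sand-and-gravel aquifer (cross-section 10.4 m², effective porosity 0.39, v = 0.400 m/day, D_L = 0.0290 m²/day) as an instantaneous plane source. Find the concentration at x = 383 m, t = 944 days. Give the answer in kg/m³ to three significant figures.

0.0134 kg/m³

For an instantaneous plane source, C(x,t) = M/(n_e·A·√(4πDt)) · exp(−(x−vt)²/(4Dt)), with n_e·A the pore (flow) area.
Plume center vt = 0.400 × 944 = 377.6 m, so the well at 383 m is 5.4 m downgradient of the peak.
√(4πDt) = 18.55 m, giving peak height M/(n_e·A·√(4πDt)) = 1.32/(0.39 × 10.4 × 18.55) = 0.01754 kg/m³.
(x−vt)²/(4Dt) = (5.4)²/(4 × 0.0290 × 944) = 0.2663; exp(−0.2663) = 0.7662.
C = 0.01754 × 0.7662 = 0.0134 kg/m³.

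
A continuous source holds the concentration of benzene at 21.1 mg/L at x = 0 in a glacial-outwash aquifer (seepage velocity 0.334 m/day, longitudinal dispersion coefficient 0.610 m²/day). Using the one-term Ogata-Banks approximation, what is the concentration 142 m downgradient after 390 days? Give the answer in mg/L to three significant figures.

6.23 mg/L

For a continuous step input, C/C₀ ≈ ½·erfc((x−vt)/(2√(Dt))).
vt = 0.334 × 390 = 130.26 m and 2√(Dt) = 2√(0.610 × 390) = 30.85 m.
Argument (x−vt)/(2√(Dt)) = (142 − 130.26)/30.85 = 0.3806; ½·erfc(0.3806) = 0.2952.
C = 21.1 × 0.2952 = 6.23 mg/L.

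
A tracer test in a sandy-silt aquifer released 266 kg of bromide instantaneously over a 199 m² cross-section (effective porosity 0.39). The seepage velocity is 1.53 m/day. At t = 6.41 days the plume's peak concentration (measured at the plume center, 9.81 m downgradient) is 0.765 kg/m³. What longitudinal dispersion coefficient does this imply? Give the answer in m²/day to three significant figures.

0.249 m²/day

At the plume center C_max = M/(n_e·A·√(4πDt)), so D = M²/(4πt·(n_e·A·C_max)²).
n_e·A·C_max = 0.39 × 199 × 0.765 = 59.37 kg/m.
D = 266²/(4π × 6.41 × 59.37²) = 0.249 m²/day.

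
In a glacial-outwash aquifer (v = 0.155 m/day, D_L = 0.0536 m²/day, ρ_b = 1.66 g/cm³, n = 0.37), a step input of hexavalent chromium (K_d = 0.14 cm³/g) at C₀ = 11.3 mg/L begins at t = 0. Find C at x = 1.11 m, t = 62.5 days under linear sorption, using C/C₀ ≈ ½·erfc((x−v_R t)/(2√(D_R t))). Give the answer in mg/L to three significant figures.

11.2 mg/L

Retardation factor R = 1 + ρ_b·K_d/n = 1 + 1.66 × 0.14/0.37 = 1.628.
Sorption retards both mechanisms: v_R = v/R = 0.09521 m/day, D_R = D/R = 0.03292 m²/day.
v_R·t = 0.09521 × 62.5 = 5.950625 m; 2√(D_R t) = 2.869 m; argument = (1.11 − 5.950625)/2.869 = -1.687.
C = C₀ × ½·erfc(-1.687) = 11.3 × 0.9915 = 11.2 mg/L.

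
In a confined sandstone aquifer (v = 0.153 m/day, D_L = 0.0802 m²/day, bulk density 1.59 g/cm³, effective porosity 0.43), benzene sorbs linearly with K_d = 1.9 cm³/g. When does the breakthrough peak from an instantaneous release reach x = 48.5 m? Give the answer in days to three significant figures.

Retardation factor R = 1 + ρ_b·K_d/n = 1 + 1.59 × 1.9/0.43 = 8.026.
Sorption retards both mechanisms: v_R = v/R = 0.01906 m/day, D_R = D/R = 0.009993 m²/day.
Peak time from v_R²t² + 2D_R t − x² = 0: t = (√(D_R² + v_R²x²) − D_R)/v_R².
√(D_R² + v_R²x²) = √(0.009993² + 0.01906² × 48.5²) = 0.9245; v_R² = 0.0003633.
t = (0.9245 − 0.009993)/0.0003633 = 2520 days.

2520 days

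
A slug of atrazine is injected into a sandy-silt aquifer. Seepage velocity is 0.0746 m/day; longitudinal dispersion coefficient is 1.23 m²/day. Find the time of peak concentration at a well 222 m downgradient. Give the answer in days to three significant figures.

For the 1D instantaneous-source solution, setting ∂C/∂t = 0 at fixed x gives v²t² + 2Dt − x² = 0, so t = (√(D² + v²x²) − D)/v².
√(D² + v²x²) = √(1.23² + 0.0746² × 222²) = 16.61; v² = 0.00556516.
t = (16.61 − 1.23)/0.00556516 = 2760 days (vs. the pure-advection estimate x/v = 2980 d).

2760 days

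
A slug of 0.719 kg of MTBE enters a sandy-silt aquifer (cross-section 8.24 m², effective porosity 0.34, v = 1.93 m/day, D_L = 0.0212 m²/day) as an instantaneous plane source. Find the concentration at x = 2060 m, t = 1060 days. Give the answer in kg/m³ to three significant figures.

For an instantaneous plane source, C(x,t) = M/(n_e·A·√(4πDt)) · exp(−(x−vt)²/(4Dt)), with n_e·A the pore (flow) area.
Plume center vt = 1.93 × 1060 = 2045.8 m, so the well at 2060 m is 14.2 m downgradient of the peak.
√(4πDt) = 16.80 m, giving peak height M/(n_e·A·√(4πDt)) = 0.719/(0.34 × 8.24 × 16.80) = 0.01528 kg/m³.
(x−vt)²/(4Dt) = (14.2)²/(4 × 0.0212 × 1060) = 2.243; exp(−2.243) = 0.1061.
C = 0.01528 × 0.1061 = 0.00162 kg/m³.

0.00162 kg/m³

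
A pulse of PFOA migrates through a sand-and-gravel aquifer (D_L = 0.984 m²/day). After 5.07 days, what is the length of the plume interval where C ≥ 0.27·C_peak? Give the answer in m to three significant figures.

10.2 m

The plume is Gaussian with σ = √(2Dt) = √(2 × 0.984 × 5.07) = 3.159 m.
C/C_peak = exp(−Δx²/(2σ²)) = 0.27 ⇒ Δx = σ·√(−2 ln 0.27) = 3.159 × 1.618 = 5.111 m.
Width = 2Δx = 10.2 m.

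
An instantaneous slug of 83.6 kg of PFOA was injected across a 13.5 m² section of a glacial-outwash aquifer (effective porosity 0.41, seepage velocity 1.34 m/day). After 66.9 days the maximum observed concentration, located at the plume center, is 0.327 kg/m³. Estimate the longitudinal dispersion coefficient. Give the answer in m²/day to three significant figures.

2.54 m²/day

At the plume center C_max = M/(n_e·A·√(4πDt)), so D = M²/(4πt·(n_e·A·C_max)²).
n_e·A·C_max = 0.41 × 13.5 × 0.327 = 1.810 kg/m.
D = 83.6²/(4π × 66.9 × 1.810²) = 2.54 m²/day.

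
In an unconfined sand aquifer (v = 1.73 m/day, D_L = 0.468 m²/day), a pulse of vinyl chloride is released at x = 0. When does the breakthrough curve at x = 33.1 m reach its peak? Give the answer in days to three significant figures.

19.0 days

For the 1D instantaneous-source solution, setting ∂C/∂t = 0 at fixed x gives v²t² + 2Dt − x² = 0, so t = (√(D² + v²x²) − D)/v².
√(D² + v²x²) = √(0.468² + 1.73² × 33.1²) = 57.26; v² = 2.9929.
t = (57.26 − 0.468)/2.9929 = 19.0 days (vs. the pure-advection estimate x/v = 19.1 d).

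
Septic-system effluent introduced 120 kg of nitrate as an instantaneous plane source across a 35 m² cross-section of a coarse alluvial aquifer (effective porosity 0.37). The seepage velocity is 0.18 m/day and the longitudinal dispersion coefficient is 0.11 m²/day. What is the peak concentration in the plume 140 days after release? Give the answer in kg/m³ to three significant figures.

0.666 kg/m³

The peak of an instantaneous 1D plume sits at x = vt; there the Gaussian factor is 1 and C_max = M/(n_e·A·√(4πDt)), where n_e·A is the pore area the mass is dissolved in.
√(4πDt) = √(4π × 0.11 × 140) = 13.91 m, so C_max = 120/(0.37 × 35 × 13.91) = 0.666 kg/m³.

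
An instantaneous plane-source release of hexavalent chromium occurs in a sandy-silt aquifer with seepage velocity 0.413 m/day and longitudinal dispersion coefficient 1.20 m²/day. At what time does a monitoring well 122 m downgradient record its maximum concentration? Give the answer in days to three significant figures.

288 days

For the 1D instantaneous-source solution, setting ∂C/∂t = 0 at fixed x gives v²t² + 2Dt − x² = 0, so t = (√(D² + v²x²) − D)/v².
√(D² + v²x²) = √(1.20² + 0.413² × 122²) = 50.40; v² = 0.170569.
t = (50.40 − 1.20)/0.170569 = 288 days (vs. the pure-advection estimate x/v = 295 d).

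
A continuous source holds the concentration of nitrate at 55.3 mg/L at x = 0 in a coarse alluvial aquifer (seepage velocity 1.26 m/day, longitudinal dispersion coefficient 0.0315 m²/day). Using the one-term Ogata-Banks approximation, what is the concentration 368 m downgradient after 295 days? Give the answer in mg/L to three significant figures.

For a continuous step input, C/C₀ ≈ ½·erfc((x−vt)/(2√(Dt))).
vt = 1.26 × 295 = 371.7 m and 2√(Dt) = 2√(0.0315 × 295) = 6.097 m.
Argument (x−vt)/(2√(Dt)) = (368 − 371.7)/6.097 = -0.6069; ½·erfc(-0.6069) = 0.8046.
C = 55.3 × 0.8046 = 44.5 mg/L.

44.5 mg/L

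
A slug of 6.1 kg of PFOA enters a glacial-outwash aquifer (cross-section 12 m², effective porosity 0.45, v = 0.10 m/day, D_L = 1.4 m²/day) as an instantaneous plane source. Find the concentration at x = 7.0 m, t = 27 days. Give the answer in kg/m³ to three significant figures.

0.0459 kg/m³

For an instantaneous plane source, C(x,t) = M/(n_e·A·√(4πDt)) · exp(−(x−vt)²/(4Dt)), with n_e·A the pore (flow) area.
Plume center vt = 0.10 × 27 = 2.7 m, so the well at 7.0 m is 4.3 m downgradient of the peak.
√(4πDt) = 21.79 m, giving peak height M/(n_e·A·√(4πDt)) = 6.1/(0.45 × 12 × 21.79) = 0.05184 kg/m³.
(x−vt)²/(4Dt) = (4.3)²/(4 × 1.4 × 27) = 0.1223; exp(−0.1223) = 0.8849.
C = 0.05184 × 0.8849 = 0.0459 kg/m³.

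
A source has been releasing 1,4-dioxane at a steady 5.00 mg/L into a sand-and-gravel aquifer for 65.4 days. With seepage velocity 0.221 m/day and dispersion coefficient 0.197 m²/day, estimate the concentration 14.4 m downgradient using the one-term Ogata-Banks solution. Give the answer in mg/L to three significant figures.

2.52 mg/L

For a continuous step input, C/C₀ ≈ ½·erfc((x−vt)/(2√(Dt))).
vt = 0.221 × 65.4 = 14.4534 m and 2√(Dt) = 2√(0.197 × 65.4) = 7.179 m.
Argument (x−vt)/(2√(Dt)) = (14.4 − 14.4534)/7.179 = -0.007438; ½·erfc(-0.007438) = 0.5042.
C = 5.00 × 0.5042 = 2.52 mg/L.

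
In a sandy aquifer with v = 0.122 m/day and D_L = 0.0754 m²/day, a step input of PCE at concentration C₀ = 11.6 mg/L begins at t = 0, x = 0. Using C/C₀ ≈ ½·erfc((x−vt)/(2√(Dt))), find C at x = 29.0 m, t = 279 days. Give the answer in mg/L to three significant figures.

9.06 mg/L

For a continuous step input, C/C₀ ≈ ½·erfc((x−vt)/(2√(Dt))).
vt = 0.122 × 279 = 34.038 m and 2√(Dt) = 2√(0.0754 × 279) = 9.173 m.
Argument (x−vt)/(2√(Dt)) = (29.0 − 34.038)/9.173 = -0.5492; ½·erfc(-0.5492) = 0.7813.
C = 11.6 × 0.7813 = 9.06 mg/L.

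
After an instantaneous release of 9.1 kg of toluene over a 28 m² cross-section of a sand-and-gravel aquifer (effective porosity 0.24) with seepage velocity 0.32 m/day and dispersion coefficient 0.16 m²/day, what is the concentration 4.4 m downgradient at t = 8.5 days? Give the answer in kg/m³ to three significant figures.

0.195 kg/m³

For an instantaneous plane source, C(x,t) = M/(n_e·A·√(4πDt)) · exp(−(x−vt)²/(4Dt)), with n_e·A the pore (flow) area.
Plume center vt = 0.32 × 8.5 = 2.72 m, so the well at 4.4 m is 1.68 m downgradient of the peak.
√(4πDt) = 4.134 m, giving peak height M/(n_e·A·√(4πDt)) = 9.1/(0.24 × 28 × 4.134) = 0.3276 kg/m³.
(x−vt)²/(4Dt) = (1.68)²/(4 × 0.16 × 8.5) = 0.5188; exp(−0.5188) = 0.5952.
C = 0.3276 × 0.5952 = 0.195 kg/m³.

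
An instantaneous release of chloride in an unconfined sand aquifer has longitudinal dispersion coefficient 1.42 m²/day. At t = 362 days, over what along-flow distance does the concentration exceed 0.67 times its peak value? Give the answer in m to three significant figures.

The plume is Gaussian with σ = √(2Dt) = √(2 × 1.42 × 362) = 32.06 m.
C/C_peak = exp(−Δx²/(2σ²)) = 0.67 ⇒ Δx = σ·√(−2 ln 0.67) = 32.06 × 0.8950 = 28.69 m.
Width = 2Δx = 57.4 m.

57.4 m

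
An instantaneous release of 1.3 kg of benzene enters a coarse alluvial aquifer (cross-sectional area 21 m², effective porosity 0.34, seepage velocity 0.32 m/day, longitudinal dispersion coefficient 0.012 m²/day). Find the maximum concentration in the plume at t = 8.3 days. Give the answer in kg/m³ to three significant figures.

0.163 kg/m³

The peak of an instantaneous 1D plume sits at x = vt; there the Gaussian factor is 1 and C_max = M/(n_e·A·√(4πDt)), where n_e·A is the pore area the mass is dissolved in.
√(4πDt) = √(4π × 0.012 × 8.3) = 1.119 m, so C_max = 1.3/(0.34 × 21 × 1.119) = 0.163 kg/m³.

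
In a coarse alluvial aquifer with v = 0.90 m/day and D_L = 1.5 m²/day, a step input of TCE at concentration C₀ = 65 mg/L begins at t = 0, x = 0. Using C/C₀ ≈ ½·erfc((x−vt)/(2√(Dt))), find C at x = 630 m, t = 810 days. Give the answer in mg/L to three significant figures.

63.6 mg/L

For a continuous step input, C/C₀ ≈ ½·erfc((x−vt)/(2√(Dt))).
vt = 0.90 × 810 = 729 m and 2√(Dt) = 2√(1.5 × 810) = 69.71 m.
Argument (x−vt)/(2√(Dt)) = (630 − 729)/69.71 = -1.420; ½·erfc(-1.420) = 0.9777.
C = 65 × 0.9777 = 63.6 mg/L.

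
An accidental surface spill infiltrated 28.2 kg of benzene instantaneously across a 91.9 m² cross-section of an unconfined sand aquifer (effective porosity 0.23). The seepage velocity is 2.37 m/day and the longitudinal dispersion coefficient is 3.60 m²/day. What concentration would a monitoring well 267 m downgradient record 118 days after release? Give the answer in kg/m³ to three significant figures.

For an instantaneous plane source, C(x,t) = M/(n_e·A·√(4πDt)) · exp(−(x−vt)²/(4Dt)), with n_e·A the pore (flow) area.
Plume center vt = 2.37 × 118 = 279.66 m, so the well at 267 m is 12.66 m upgradient of the peak.
√(4πDt) = 73.06 m, giving peak height M/(n_e·A·√(4πDt)) = 28.2/(0.23 × 91.9 × 73.06) = 0.01826 kg/m³.
(x−vt)²/(4Dt) = (-12.66)²/(4 × 3.60 × 118) = 0.09432; exp(−0.09432) = 0.9100.
C = 0.01826 × 0.9100 = 0.0166 kg/m³.

0.0166 kg/m³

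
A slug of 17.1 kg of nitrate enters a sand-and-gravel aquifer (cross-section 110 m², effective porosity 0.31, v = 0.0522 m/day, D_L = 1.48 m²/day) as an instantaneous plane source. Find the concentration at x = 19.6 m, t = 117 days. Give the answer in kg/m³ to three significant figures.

0.00827 kg/m³

For an instantaneous plane source, C(x,t) = M/(n_e·A·√(4πDt)) · exp(−(x−vt)²/(4Dt)), with n_e·A the pore (flow) area.
Plume center vt = 0.0522 × 117 = 6.1074 m, so the well at 19.6 m is 13.4926 m downgradient of the peak.
√(4πDt) = 46.65 m, giving peak height M/(n_e·A·√(4πDt)) = 17.1/(0.31 × 110 × 46.65) = 0.01075 kg/m³.
(x−vt)²/(4Dt) = (13.4926)²/(4 × 1.48 × 117) = 0.2628; exp(−0.2628) = 0.7689.
C = 0.01075 × 0.7689 = 0.00827 kg/m³.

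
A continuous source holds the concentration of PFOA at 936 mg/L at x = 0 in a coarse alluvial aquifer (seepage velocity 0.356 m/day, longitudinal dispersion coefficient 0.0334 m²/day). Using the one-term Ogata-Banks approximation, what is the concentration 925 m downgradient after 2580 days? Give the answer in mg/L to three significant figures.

For a continuous step input, C/C₀ ≈ ½·erfc((x−vt)/(2√(Dt))).
vt = 0.356 × 2580 = 918.48 m and 2√(Dt) = 2√(0.0334 × 2580) = 18.57 m.
Argument (x−vt)/(2√(Dt)) = (925 − 918.48)/18.57 = 0.3511; ½·erfc(0.3511) = 0.3098.
C = 936 × 0.3098 = 290 mg/L.

290 mg/L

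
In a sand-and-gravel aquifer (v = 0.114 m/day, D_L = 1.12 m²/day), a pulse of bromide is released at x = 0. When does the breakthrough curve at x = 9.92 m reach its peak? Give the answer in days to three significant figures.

36.3 days

For the 1D instantaneous-source solution, setting ∂C/∂t = 0 at fixed x gives v²t² + 2Dt − x² = 0, so t = (√(D² + v²x²) − D)/v².
√(D² + v²x²) = √(1.12² + 0.114² × 9.92²) = 1.592; v² = 0.012996.
t = (1.592 − 1.12)/0.012996 = 36.3 days (vs. the pure-advection estimate x/v = 87.0 d).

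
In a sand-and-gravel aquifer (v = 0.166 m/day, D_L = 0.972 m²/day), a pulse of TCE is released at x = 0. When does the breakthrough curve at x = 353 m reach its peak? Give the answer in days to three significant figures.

For the 1D instantaneous-source solution, setting ∂C/∂t = 0 at fixed x gives v²t² + 2Dt − x² = 0, so t = (√(D² + v²x²) − D)/v².
√(D² + v²x²) = √(0.972² + 0.166² × 353²) = 58.61; v² = 0.027556.
t = (58.61 − 0.972)/0.027556 = 2090 days (vs. the pure-advection estimate x/v = 2130 d).

2090 days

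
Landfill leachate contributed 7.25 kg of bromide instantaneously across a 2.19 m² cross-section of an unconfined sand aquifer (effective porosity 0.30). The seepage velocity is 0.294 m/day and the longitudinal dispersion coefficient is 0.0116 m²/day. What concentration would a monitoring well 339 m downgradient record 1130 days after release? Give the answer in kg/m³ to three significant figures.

For an instantaneous plane source, C(x,t) = M/(n_e·A·√(4πDt)) · exp(−(x−vt)²/(4Dt)), with n_e·A the pore (flow) area.
Plume center vt = 0.294 × 1130 = 332.22 m, so the well at 339 m is 6.78 m downgradient of the peak.
√(4πDt) = 12.83 m, giving peak height M/(n_e·A·√(4πDt)) = 7.25/(0.30 × 2.19 × 12.83) = 0.8601 kg/m³.
(x−vt)²/(4Dt) = (6.78)²/(4 × 0.0116 × 1130) = 0.8767; exp(−0.8767) = 0.4162.
C = 0.8601 × 0.4162 = 0.358 kg/m³.

0.358 kg/m³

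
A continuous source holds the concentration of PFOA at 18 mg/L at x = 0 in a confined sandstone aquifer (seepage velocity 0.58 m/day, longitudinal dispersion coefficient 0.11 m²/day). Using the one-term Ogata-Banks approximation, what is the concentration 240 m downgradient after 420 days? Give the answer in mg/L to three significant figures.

For a continuous step input, C/C₀ ≈ ½·erfc((x−vt)/(2√(Dt))).
vt = 0.58 × 420 = 243.6 m and 2√(Dt) = 2√(0.11 × 420) = 13.59 m.
Argument (x−vt)/(2√(Dt)) = (240 − 243.6)/13.59 = -0.2649; ½·erfc(-0.2649) = 0.6460.
C = 18 × 0.6460 = 11.6 mg/L.

11.6 mg/L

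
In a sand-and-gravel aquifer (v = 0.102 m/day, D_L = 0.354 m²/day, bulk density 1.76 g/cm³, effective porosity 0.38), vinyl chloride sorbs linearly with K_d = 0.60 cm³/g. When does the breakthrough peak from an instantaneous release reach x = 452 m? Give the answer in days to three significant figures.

16600 days

Retardation factor R = 1 + ρ_b·K_d/n = 1 + 1.76 × 0.60/0.38 = 3.779.
Sorption retards both mechanisms: v_R = v/R = 0.02699 m/day, D_R = D/R = 0.09368 m²/day.
Peak time from v_R²t² + 2D_R t − x² = 0: t = (√(D_R² + v_R²x²) − D_R)/v_R².
√(D_R² + v_R²x²) = √(0.09368² + 0.02699² × 452²) = 12.20; v_R² = 0.0007285.
t = (12.20 − 0.09368)/0.0007285 = 16600 days.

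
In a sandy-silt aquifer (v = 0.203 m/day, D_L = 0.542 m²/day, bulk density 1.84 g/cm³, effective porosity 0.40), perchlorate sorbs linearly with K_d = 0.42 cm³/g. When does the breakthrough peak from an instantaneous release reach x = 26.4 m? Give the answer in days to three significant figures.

345 days

Retardation factor R = 1 + ρ_b·K_d/n = 1 + 1.84 × 0.42/0.40 = 2.932.
Sorption retards both mechanisms: v_R = v/R = 0.06924 m/day, D_R = D/R = 0.1849 m²/day.
Peak time from v_R²t² + 2D_R t − x² = 0: t = (√(D_R² + v_R²x²) − D_R)/v_R².
√(D_R² + v_R²x²) = √(0.1849² + 0.06924² × 26.4²) = 1.837; v_R² = 0.004794.
t = (1.837 − 0.1849)/0.004794 = 345 days.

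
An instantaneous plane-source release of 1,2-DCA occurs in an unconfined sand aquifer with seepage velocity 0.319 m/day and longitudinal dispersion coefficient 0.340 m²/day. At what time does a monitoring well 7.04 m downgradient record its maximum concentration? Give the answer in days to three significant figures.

19.0 days

For the 1D instantaneous-source solution, setting ∂C/∂t = 0 at fixed x gives v²t² + 2Dt − x² = 0, so t = (√(D² + v²x²) − D)/v².
√(D² + v²x²) = √(0.340² + 0.319² × 7.04²) = 2.271; v² = 0.101761.
t = (2.271 − 0.340)/0.101761 = 19.0 days (vs. the pure-advection estimate x/v = 22.1 d).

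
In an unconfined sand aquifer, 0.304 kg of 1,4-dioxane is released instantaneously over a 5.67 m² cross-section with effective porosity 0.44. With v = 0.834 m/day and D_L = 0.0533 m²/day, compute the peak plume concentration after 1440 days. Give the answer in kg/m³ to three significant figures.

The peak of an instantaneous 1D plume sits at x = vt; there the Gaussian factor is 1 and C_max = M/(n_e·A·√(4πDt)), where n_e·A is the pore area the mass is dissolved in.
√(4πDt) = √(4π × 0.0533 × 1440) = 31.06 m, so C_max = 0.304/(0.44 × 5.67 × 31.06) = 0.00392 kg/m³.

0.00392 kg/m³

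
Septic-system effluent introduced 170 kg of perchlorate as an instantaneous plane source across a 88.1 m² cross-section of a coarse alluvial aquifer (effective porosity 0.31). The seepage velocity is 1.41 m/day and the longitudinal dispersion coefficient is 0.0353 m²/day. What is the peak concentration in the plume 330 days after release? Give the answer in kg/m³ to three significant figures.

The peak of an instantaneous 1D plume sits at x = vt; there the Gaussian factor is 1 and C_max = M/(n_e·A·√(4πDt)), where n_e·A is the pore area the mass is dissolved in.
√(4πDt) = √(4π × 0.0353 × 330) = 12.10 m, so C_max = 170/(0.31 × 88.1 × 12.10) = 0.514 kg/m³.

0.514 kg/m³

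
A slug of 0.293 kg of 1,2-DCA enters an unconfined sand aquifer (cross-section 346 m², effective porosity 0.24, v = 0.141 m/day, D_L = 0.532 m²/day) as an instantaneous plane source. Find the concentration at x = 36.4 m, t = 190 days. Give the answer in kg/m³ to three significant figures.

For an instantaneous plane source, C(x,t) = M/(n_e·A·√(4πDt)) · exp(−(x−vt)²/(4Dt)), with n_e·A the pore (flow) area.
Plume center vt = 0.141 × 190 = 26.79 m, so the well at 36.4 m is 9.61 m downgradient of the peak.
√(4πDt) = 35.64 m, giving peak height M/(n_e·A·√(4πDt)) = 0.293/(0.24 × 346 × 35.64) = 9.900e-05 kg/m³.
(x−vt)²/(4Dt) = (9.61)²/(4 × 0.532 × 190) = 0.2284; exp(−0.2284) = 0.7958.
C = 9.900e-05 × 0.7958 = 7.88e-05 kg/m³.

7.88e-05 kg/m³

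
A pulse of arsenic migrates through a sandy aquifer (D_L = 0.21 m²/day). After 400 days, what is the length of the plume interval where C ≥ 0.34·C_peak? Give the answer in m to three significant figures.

38.1 m

The plume is Gaussian with σ = √(2Dt) = √(2 × 0.21 × 400) = 12.96 m.
C/C_peak = exp(−Δx²/(2σ²)) = 0.34 ⇒ Δx = σ·√(−2 ln 0.34) = 12.96 × 1.469 = 19.04 m.
Width = 2Δx = 38.1 m.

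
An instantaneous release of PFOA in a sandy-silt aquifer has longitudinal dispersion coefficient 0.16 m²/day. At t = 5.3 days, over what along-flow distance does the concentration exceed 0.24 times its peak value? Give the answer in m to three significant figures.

4.40 m

The plume is Gaussian with σ = √(2Dt) = √(2 × 0.16 × 5.3) = 1.302 m.
C/C_peak = exp(−Δx²/(2σ²)) = 0.24 ⇒ Δx = σ·√(−2 ln 0.24) = 1.302 × 1.689 = 2.199 m.
Width = 2Δx = 4.40 m.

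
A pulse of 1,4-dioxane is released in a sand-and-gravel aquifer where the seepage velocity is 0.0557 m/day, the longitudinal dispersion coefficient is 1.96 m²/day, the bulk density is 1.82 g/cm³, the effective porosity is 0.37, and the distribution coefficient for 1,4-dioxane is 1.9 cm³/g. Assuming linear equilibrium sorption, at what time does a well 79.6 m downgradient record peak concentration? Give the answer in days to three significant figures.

Retardation factor R = 1 + ρ_b·K_d/n = 1 + 1.82 × 1.9/0.37 = 10.35.
Sorption retards both mechanisms: v_R = v/R = 0.005382 m/day, D_R = D/R = 0.1894 m²/day.
Peak time from v_R²t² + 2D_R t − x² = 0: t = (√(D_R² + v_R²x²) − D_R)/v_R².
√(D_R² + v_R²x²) = √(0.1894² + 0.005382² × 79.6²) = 0.4684; v_R² = 2.897e-05.
t = (0.4684 − 0.1894)/2.897e-05 = 9630 days.

9630 days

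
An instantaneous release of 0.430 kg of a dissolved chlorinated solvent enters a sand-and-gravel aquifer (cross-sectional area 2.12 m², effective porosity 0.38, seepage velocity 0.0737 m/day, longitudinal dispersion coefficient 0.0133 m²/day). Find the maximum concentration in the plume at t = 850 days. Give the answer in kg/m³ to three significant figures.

The peak of an instantaneous 1D plume sits at x = vt; there the Gaussian factor is 1 and C_max = M/(n_e·A·√(4πDt)), where n_e·A is the pore area the mass is dissolved in.
√(4πDt) = √(4π × 0.0133 × 850) = 11.92 m, so C_max = 0.430/(0.38 × 2.12 × 11.92) = 0.0448 kg/m³.

0.0448 kg/m³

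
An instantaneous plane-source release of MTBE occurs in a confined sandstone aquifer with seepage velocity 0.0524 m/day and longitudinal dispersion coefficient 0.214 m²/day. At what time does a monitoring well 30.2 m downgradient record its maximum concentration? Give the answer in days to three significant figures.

For the 1D instantaneous-source solution, setting ∂C/∂t = 0 at fixed x gives v²t² + 2Dt − x² = 0, so t = (√(D² + v²x²) − D)/v².
√(D² + v²x²) = √(0.214² + 0.0524² × 30.2²) = 1.597; v² = 0.00274576.
t = (1.597 − 0.214)/0.00274576 = 504 days (vs. the pure-advection estimate x/v = 576 d).

504 days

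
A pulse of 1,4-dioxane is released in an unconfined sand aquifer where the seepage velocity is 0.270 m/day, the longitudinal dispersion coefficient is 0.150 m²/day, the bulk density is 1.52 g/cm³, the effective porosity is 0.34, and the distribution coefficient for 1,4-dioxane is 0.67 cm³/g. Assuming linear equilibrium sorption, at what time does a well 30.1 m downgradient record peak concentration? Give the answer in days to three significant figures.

Retardation factor R = 1 + ρ_b·K_d/n = 1 + 1.52 × 0.67/0.34 = 3.995.
Sorption retards both mechanisms: v_R = v/R = 0.06758 m/day, D_R = D/R = 0.03755 m²/day.
Peak time from v_R²t² + 2D_R t − x² = 0: t = (√(D_R² + v_R²x²) − D_R)/v_R².
√(D_R² + v_R²x²) = √(0.03755² + 0.06758² × 30.1²) = 2.035; v_R² = 0.004567.
t = (2.035 − 0.03755)/0.004567 = 437 days.

437 days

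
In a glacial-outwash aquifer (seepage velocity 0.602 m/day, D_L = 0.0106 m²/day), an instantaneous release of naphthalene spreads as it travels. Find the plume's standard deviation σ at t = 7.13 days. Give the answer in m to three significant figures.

0.389 m

Dispersive spreading gives a Gaussian with σ² = 2Dt; advection only shifts the center.
σ = √(2 × 0.0106 × 7.13) = 0.389 m.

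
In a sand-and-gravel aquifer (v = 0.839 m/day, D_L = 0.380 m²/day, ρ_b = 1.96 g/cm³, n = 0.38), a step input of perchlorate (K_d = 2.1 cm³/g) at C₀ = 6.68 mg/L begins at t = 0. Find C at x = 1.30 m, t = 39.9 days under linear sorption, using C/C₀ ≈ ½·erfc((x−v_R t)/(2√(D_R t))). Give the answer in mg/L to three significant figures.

5.55 mg/L

Retardation factor R = 1 + ρ_b·K_d/n = 1 + 1.96 × 2.1/0.38 = 11.83.
Sorption retards both mechanisms: v_R = v/R = 0.07092 m/day, D_R = D/R = 0.03212 m²/day.
v_R·t = 0.07092 × 39.9 = 2.829708 m; 2√(D_R t) = 2.264 m; argument = (1.30 − 2.829708)/2.264 = -0.6757.
C = C₀ × ½·erfc(-0.6757) = 6.68 × 0.8304 = 5.55 mg/L.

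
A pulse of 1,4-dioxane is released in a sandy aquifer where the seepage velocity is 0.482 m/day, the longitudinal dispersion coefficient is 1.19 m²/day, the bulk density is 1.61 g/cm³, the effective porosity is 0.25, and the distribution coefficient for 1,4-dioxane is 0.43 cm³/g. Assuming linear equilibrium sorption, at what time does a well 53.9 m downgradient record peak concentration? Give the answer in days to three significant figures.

Retardation factor R = 1 + ρ_b·K_d/n = 1 + 1.61 × 0.43/0.25 = 3.769.
Sorption retards both mechanisms: v_R = v/R = 0.1279 m/day, D_R = D/R = 0.3157 m²/day.
Peak time from v_R²t² + 2D_R t − x² = 0: t = (√(D_R² + v_R²x²) − D_R)/v_R².
√(D_R² + v_R²x²) = √(0.3157² + 0.1279² × 53.9²) = 6.901; v_R² = 0.01636.
t = (6.901 − 0.3157)/0.01636 = 403 days.

403 days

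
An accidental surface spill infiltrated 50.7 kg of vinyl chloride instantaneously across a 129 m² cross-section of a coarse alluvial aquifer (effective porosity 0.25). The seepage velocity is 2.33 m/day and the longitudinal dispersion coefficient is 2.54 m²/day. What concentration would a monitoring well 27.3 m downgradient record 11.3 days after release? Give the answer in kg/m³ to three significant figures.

For an instantaneous plane source, C(x,t) = M/(n_e·A·√(4πDt)) · exp(−(x−vt)²/(4Dt)), with n_e·A the pore (flow) area.
Plume center vt = 2.33 × 11.3 = 26.329 m, so the well at 27.3 m is 0.971 m downgradient of the peak.
√(4πDt) = 18.99 m, giving peak height M/(n_e·A·√(4πDt)) = 50.7/(0.25 × 129 × 18.99) = 0.08279 kg/m³.
(x−vt)²/(4Dt) = (0.971)²/(4 × 2.54 × 11.3) = 0.008212; exp(−0.008212) = 0.9918.
C = 0.08279 × 0.9918 = 0.0821 kg/m³.

0.0821 kg/m³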